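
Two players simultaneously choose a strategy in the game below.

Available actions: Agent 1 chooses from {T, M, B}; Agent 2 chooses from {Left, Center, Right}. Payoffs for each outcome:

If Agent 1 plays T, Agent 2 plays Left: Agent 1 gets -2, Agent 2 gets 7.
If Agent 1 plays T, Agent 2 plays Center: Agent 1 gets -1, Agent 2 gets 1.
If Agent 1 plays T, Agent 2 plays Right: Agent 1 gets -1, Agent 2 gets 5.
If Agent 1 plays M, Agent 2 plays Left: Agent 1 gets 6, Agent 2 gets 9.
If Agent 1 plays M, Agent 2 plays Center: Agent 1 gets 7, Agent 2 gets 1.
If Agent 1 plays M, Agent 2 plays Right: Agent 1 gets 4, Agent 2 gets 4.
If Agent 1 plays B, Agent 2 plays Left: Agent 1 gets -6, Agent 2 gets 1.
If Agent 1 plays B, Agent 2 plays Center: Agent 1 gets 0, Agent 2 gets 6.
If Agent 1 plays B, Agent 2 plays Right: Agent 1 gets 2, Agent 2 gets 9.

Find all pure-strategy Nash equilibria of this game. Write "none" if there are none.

Mark each player's best response to every combination of opponents' strategies; a profile where every player is best-responding is a pure Nash equilibrium.
Agent 1 against Left: payoffs -2, 6, -6 → best response M.
Agent 1 against Center: payoffs -1, 7, 0 → best response M.
Agent 1 against Right: payoffs -1, 4, 2 → best response M.
Agent 2 against T: payoffs 7, 1, 5 → best response Left.
Agent 2 against M: payoffs 9, 1, 4 → best response Left.
Agent 2 against B: payoffs 1, 6, 9 → best response Right.
Mutual best responses: (M, Left).

(M, Left)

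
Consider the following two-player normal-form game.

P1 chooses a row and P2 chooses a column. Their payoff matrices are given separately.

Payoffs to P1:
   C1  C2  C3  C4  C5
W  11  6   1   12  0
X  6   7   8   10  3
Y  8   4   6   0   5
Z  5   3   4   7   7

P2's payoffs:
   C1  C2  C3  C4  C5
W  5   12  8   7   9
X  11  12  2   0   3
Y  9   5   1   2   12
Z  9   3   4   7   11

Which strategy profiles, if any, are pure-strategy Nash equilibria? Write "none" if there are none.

(X, C2) and (Z, C5)

Mark each player's best response to every combination of opponents' strategies; a profile where every player is best-responding is a pure Nash equilibrium.
P1 against C1: payoffs 11, 6, 8, 5 → best response W.
P1 against C2: payoffs 6, 7, 4, 3 → best response X.
P1 against C3: payoffs 1, 8, 6, 4 → best response X.
P1 against C4: payoffs 12, 10, 0, 7 → best response W.
P1 against C5: payoffs 0, 3, 5, 7 → best response Z.
P2 against W: payoffs 5, 12, 8, 7, 9 → best response C2.
P2 against X: payoffs 11, 12, 2, 0, 3 → best response C2.
P2 against Y: payoffs 9, 5, 1, 2, 12 → best response C5.
P2 against Z: payoffs 9, 3, 4, 7, 11 → best response C5.
Mutual best responses: (X, C2); (Z, C5).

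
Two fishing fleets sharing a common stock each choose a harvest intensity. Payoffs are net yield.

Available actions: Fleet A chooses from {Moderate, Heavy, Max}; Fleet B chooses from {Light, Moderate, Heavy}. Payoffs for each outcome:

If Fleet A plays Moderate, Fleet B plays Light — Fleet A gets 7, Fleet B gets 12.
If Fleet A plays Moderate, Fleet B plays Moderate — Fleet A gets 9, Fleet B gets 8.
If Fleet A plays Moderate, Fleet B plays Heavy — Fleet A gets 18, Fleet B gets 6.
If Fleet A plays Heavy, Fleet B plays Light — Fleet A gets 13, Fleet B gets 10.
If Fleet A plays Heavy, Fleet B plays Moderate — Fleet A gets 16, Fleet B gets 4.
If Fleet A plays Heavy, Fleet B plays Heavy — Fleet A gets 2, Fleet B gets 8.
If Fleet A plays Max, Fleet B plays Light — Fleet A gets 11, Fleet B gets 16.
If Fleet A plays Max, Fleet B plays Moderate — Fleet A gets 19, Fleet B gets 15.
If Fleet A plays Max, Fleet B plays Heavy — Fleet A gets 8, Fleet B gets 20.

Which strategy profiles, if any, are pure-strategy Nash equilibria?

(Moderate, Light): Fleet A can switch to Heavy (7 → 13). Not NE.
(Moderate, Moderate): Fleet A can switch to Heavy (9 → 16). Not NE.
(Moderate, Heavy): Fleet B can switch to Light (6 → 12). Not NE.
(Heavy, Light): Fleet A gets 13, best alternative 11; Fleet B gets 10, best alternative 8. No profitable deviation — NE.
(Heavy, Moderate): Fleet A can switch to Max (16 → 19). Not NE.
(Heavy, Heavy): Fleet A can switch to Moderate (2 → 18). Not NE.
(Max, Light): Fleet A can switch to Heavy (11 → 13). Not NE.
(Max, Moderate): Fleet B can switch to Light (15 → 16). Not NE.
(Max, Heavy): Fleet A can switch to Moderate (8 → 18). Not NE.

(Heavy, Light)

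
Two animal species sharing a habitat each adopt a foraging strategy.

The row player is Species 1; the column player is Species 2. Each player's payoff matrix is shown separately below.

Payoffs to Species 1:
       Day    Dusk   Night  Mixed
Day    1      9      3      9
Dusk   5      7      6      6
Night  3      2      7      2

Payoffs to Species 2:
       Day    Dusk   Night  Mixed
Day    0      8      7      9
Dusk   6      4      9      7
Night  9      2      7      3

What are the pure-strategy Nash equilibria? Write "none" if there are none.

The unique pure-strategy Nash equilibrium is (Day, Mixed).

For each player, find the best response to each opponent profile; mutual best responses are the pure NE.
Species 1 against Day: payoffs 1, 5, 3 → best response Dusk.
Species 1 against Dusk: payoffs 9, 7, 2 → best response Day.
Species 1 against Night: payoffs 3, 6, 7 → best response Night.
Species 1 against Mixed: payoffs 9, 6, 2 → best response Day.
Species 2 against Day: payoffs 0, 8, 7, 9 → best response Mixed.
Species 2 against Dusk: payoffs 6, 4, 9, 7 → best response Night.
Species 2 against Night: payoffs 9, 2, 7, 3 → best response Day.
Mutual best responses: (Day, Mixed).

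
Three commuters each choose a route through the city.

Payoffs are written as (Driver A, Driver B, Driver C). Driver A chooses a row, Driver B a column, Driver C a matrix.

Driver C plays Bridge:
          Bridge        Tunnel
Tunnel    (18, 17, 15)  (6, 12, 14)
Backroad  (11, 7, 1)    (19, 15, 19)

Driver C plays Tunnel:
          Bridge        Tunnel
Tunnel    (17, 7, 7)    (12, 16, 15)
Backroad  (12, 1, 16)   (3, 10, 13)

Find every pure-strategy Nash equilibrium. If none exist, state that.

Pure-strategy Nash equilibria: (Tunnel, Bridge, Bridge); (Tunnel, Tunnel, Tunnel); (Backroad, Tunnel, Bridge)

Driver A against (Bridge, Bridge): payoffs 18, 11 → best response Tunnel.
Driver A against (Bridge, Tunnel): payoffs 17, 12 → best response Tunnel.
Driver A against (Tunnel, Bridge): payoffs 6, 19 → best response Backroad.
Driver A against (Tunnel, Tunnel): payoffs 12, 3 → best response Tunnel.
Driver B against (Tunnel, Bridge): payoffs 17, 12 → best response Bridge.
Driver B against (Tunnel, Tunnel): payoffs 7, 16 → best response Tunnel.
Driver B against (Backroad, Bridge): payoffs 7, 15 → best response Tunnel.
Driver B against (Backroad, Tunnel): payoffs 1, 10 → best response Tunnel.
Driver C against (Tunnel, Bridge): payoffs 15, 7 → best response Bridge.
Driver C against (Tunnel, Tunnel): payoffs 14, 15 → best response Tunnel.
Driver C against (Backroad, Bridge): payoffs 1, 16 → best response Tunnel.
Driver C against (Backroad, Tunnel): payoffs 19, 13 → best response Bridge.
Mutual best responses: (Tunnel, Bridge, Bridge); (Tunnel, Tunnel, Tunnel); (Backroad, Tunnel, Bridge).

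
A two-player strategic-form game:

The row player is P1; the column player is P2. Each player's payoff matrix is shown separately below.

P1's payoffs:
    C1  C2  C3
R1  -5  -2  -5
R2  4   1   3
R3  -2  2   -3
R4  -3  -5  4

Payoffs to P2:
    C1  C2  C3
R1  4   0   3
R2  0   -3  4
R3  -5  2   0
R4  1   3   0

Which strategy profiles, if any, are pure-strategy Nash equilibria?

(R1, C1): P1 can switch to R2 (-5 → 4). Not NE.
(R1, C2): P1 can switch to R2 (-2 → 1). Not NE.
(R1, C3): P1 can switch to R2 (-5 → 3). Not NE.
(R2, C1): P2 can switch to C3 (0 → 4). Not NE.
(R2, C2): P1 can switch to R3 (1 → 2). Not NE.
(R2, C3): P1 can switch to R4 (3 → 4). Not NE.
(R3, C1): P1 can switch to R2 (-2 → 4). Not NE.
(R3, C2): P1 gets 2, best alternative 1; P2 gets 2, best alternative 0. No profitable deviation — NE.
(R3, C3): P1 can switch to R2 (-3 → 3). Not NE.
(R4, C1): P1 can switch to R2 (-3 → 4). Not NE.
(R4, C2): P1 can switch to R1 (-5 → -2). Not NE.
(The remaining 1 profile has a profitable deviation by the same check.)

Pure NE: (R3, C2)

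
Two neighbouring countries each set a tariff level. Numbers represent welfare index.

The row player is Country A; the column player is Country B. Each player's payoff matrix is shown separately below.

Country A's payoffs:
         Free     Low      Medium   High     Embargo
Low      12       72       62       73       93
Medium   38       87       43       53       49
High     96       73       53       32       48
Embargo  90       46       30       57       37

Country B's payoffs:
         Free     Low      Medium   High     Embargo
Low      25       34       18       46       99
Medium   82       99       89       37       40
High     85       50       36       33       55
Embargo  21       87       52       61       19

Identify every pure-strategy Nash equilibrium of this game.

(Low, Embargo) and (Medium, Low) and (High, Free)

Country A against Free: payoffs 12, 38, 96, 90 → best response High.
Country A against Low: payoffs 72, 87, 73, 46 → best response Medium.
Country A against Medium: payoffs 62, 43, 53, 30 → best response Low.
Country A against High: payoffs 73, 53, 32, 57 → best response Low.
Country A against Embargo: payoffs 93, 49, 48, 37 → best response Low.
Country B against Low: payoffs 25, 34, 18, 46, 99 → best response Embargo.
Country B against Medium: payoffs 82, 99, 89, 37, 40 → best response Low.
Country B against High: payoffs 85, 50, 36, 33, 55 → best response Free.
Country B against Embargo: payoffs 21, 87, 52, 61, 19 → best response Low.
Mutual best responses: (Low, Embargo); (Medium, Low); (High, Free).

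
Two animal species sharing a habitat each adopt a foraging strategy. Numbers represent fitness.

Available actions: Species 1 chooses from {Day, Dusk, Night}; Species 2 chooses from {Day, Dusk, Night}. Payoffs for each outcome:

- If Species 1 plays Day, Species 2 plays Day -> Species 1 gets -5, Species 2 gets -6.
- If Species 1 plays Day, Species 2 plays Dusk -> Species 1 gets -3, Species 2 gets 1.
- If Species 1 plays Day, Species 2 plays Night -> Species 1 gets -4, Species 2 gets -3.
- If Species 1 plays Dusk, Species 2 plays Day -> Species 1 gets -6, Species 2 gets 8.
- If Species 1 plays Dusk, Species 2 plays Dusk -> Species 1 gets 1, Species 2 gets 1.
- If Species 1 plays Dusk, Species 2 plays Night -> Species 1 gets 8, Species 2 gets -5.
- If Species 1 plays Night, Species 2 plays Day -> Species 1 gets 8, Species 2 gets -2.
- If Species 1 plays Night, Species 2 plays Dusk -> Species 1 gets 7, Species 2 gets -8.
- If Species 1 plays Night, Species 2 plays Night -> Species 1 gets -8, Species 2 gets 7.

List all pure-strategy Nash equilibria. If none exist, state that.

There is no pure-strategy Nash equilibrium.

Species 1 against Day: payoffs -5, -6, 8 → best response Night.
Species 1 against Dusk: payoffs -3, 1, 7 → best response Night.
Species 1 against Night: payoffs -4, 8, -8 → best response Dusk.
Species 2 against Day: payoffs -6, 1, -3 → best response Dusk.
Species 2 against Dusk: payoffs 8, 1, -5 → best response Day.
Species 2 against Night: payoffs -2, -8, 7 → best response Night.
No profile is a mutual best response for all players.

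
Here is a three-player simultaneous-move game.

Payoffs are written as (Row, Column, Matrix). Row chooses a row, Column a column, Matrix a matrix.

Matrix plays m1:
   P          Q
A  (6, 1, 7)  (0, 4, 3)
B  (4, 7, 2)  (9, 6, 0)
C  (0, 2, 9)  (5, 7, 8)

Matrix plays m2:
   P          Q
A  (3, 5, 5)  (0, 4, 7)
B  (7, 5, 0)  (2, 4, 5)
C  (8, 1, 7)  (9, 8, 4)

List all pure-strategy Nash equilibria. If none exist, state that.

No pure-strategy Nash equilibrium.

Row against (P, m1): payoffs 6, 4, 0 → best response A.
Row against (P, m2): payoffs 3, 7, 8 → best response C.
Row against (Q, m1): payoffs 0, 9, 5 → best response B.
Row against (Q, m2): payoffs 0, 2, 9 → best response C.
Column against (A, m1): payoffs 1, 4 → best response Q.
Column against (A, m2): payoffs 5, 4 → best response P.
Column against (B, m1): payoffs 7, 6 → best response P.
Column against (B, m2): payoffs 5, 4 → best response P.
Column against (C, m1): payoffs 2, 7 → best response Q.
Column against (C, m2): payoffs 1, 8 → best response Q.
Matrix against (A, P): payoffs 7, 5 → best response m1.
Matrix against (A, Q): payoffs 3, 7 → best response m2.
Matrix against (B, P): payoffs 2, 0 → best response m1.
Matrix against (B, Q): payoffs 0, 5 → best response m2.
Matrix against (C, P): payoffs 9, 7 → best response m1.
Matrix against (C, Q): payoffs 8, 4 → best response m1.
No profile is a mutual best response for all players.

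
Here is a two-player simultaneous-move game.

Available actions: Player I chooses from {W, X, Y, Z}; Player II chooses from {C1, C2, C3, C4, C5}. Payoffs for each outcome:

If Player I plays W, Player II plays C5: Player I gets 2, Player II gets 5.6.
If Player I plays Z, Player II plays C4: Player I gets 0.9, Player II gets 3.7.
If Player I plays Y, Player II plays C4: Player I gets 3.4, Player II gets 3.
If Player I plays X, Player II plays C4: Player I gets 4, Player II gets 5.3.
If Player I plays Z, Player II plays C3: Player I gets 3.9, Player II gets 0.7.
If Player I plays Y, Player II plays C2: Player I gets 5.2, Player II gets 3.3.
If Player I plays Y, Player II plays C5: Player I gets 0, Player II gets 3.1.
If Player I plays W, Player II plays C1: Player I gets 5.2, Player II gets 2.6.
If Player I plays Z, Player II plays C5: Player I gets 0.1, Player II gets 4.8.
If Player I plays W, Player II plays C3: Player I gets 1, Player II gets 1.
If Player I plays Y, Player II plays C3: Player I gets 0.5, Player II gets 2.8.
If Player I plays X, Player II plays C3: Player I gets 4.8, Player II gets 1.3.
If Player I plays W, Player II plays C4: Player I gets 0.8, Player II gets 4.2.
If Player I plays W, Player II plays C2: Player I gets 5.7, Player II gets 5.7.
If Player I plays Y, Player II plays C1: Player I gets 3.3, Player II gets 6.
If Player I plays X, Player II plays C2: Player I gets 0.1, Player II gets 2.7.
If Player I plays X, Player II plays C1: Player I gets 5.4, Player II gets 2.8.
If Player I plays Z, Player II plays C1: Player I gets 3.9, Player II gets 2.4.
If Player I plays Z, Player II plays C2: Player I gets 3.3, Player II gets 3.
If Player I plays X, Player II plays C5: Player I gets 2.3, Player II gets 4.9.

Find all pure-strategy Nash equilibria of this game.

Check each profile: it is a Nash equilibrium iff no player can strictly gain by switching unilaterally.
(W, C1): Player I can switch to X (5.2 → 5.4). Not NE.
(W, C2): Player I gets 5.7, best alternative 5.2; Player II gets 5.7, best alternative 5.6. No profitable deviation — NE.
(W, C3): Player I can switch to X (1 → 4.8). Not NE.
(W, C4): Player I can switch to X (0.8 → 4). Not NE.
(W, C5): Player I can switch to X (2 → 2.3). Not NE.
(X, C1): Player II can switch to C4 (2.8 → 5.3). Not NE.
(X, C2): Player I can switch to W (0.1 → 5.7). Not NE.
(X, C3): Player II can switch to C1 (1.3 → 2.8). Not NE.
(X, C4): Player I gets 4, best alternative 3.4; Player II gets 5.3, best alternative 4.9. No profitable deviation — NE.
(X, C5): Player II can switch to C4 (4.9 → 5.3). Not NE.
(Y, C1): Player I can switch to W (3.3 → 5.2). Not NE.
(Y, C2): Player I can switch to W (5.2 → 5.7). Not NE.
(The remaining 8 profiles each have a profitable deviation by the same check.)

(W, C2) and (X, C4)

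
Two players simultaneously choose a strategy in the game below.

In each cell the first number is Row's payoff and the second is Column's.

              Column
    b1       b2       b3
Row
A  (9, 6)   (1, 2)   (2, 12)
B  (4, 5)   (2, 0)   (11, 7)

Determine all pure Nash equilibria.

(B, b3)

(A, b1): Column can switch to b3 (6 → 12). Not NE.
(A, b2): Row can switch to B (1 → 2). Not NE.
(A, b3): Row can switch to B (2 → 11). Not NE.
(B, b1): Row can switch to A (4 → 9). Not NE.
(B, b2): Column can switch to b1 (0 → 5). Not NE.
(B, b3): Row gets 11, best alternative 2; Column gets 7, best alternative 5. No profitable deviation — NE.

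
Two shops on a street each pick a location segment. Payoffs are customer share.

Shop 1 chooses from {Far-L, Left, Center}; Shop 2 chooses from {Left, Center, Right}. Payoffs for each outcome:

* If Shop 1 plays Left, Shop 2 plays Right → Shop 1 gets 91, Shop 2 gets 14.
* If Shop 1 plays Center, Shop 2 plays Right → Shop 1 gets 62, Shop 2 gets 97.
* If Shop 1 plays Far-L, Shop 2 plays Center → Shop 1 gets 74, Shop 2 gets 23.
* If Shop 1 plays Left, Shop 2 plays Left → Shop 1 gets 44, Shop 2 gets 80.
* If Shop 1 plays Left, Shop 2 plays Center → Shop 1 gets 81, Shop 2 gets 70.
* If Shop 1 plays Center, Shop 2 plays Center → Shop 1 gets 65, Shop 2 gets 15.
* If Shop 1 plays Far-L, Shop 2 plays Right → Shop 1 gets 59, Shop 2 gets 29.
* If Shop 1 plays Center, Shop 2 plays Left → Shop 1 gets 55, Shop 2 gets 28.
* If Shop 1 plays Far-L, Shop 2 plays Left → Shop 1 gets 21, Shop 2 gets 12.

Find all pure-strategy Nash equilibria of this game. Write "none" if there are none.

Mark each player's best response to every combination of opponents' strategies; a profile where every player is best-responding is a pure Nash equilibrium.
Shop 1 against Left: payoffs 21, 44, 55 → best response Center.
Shop 1 against Center: payoffs 74, 81, 65 → best response Left.
Shop 1 against Right: payoffs 59, 91, 62 → best response Left.
Shop 2 against Far-L: payoffs 12, 23, 29 → best response Right.
Shop 2 against Left: payoffs 80, 70, 14 → best response Left.
Shop 2 against Center: payoffs 28, 15, 97 → best response Right.
No profile is a mutual best response for all players.

This game has no pure Nash equilibrium.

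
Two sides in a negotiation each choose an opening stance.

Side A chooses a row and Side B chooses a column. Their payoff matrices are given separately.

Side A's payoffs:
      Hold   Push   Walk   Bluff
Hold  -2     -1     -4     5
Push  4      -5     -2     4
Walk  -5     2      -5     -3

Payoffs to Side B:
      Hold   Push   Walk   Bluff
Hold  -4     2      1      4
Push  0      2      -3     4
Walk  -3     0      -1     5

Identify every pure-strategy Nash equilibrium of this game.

The unique pure-strategy Nash equilibrium is (Hold, Bluff).

For each strategy profile, look for a profitable unilateral deviation.
(Hold, Hold): Side A can switch to Push (-2 → 4). Not NE.
(Hold, Push): Side A can switch to Walk (-1 → 2). Not NE.
(Hold, Walk): Side A can switch to Push (-4 → -2). Not NE.
(Hold, Bluff): Side A gets 5, best alternative 4; Side B gets 4, best alternative 2. No profitable deviation — NE.
(Push, Hold): Side B can switch to Push (0 → 2). Not NE.
(Push, Push): Side A can switch to Hold (-5 → -1). Not NE.
(Push, Walk): Side B can switch to Hold (-3 → 0). Not NE.
(The remaining 5 profiles each have a profitable deviation by the same check.)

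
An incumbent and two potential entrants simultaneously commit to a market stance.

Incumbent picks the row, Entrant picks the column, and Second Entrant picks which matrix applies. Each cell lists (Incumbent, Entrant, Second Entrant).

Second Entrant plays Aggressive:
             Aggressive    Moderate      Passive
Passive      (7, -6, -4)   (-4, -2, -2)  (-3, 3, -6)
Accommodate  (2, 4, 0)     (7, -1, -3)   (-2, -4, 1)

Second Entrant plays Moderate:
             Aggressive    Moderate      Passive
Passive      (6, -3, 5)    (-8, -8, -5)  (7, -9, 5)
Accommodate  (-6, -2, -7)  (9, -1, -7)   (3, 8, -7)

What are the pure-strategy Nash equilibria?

The unique pure-strategy Nash equilibrium is (Passive, Aggressive, Moderate).

For each player, find the best response to each opponent profile; mutual best responses are the pure NE.
Incumbent against (Aggressive, Aggressive): payoffs 7, 2 → best response Passive.
Incumbent against (Aggressive, Moderate): payoffs 6, -6 → best response Passive.
Incumbent against (Moderate, Aggressive): payoffs -4, 7 → best response Accommodate.
Incumbent against (Moderate, Moderate): payoffs -8, 9 → best response Accommodate.
Incumbent against (Passive, Aggressive): payoffs -3, -2 → best response Accommodate.
Incumbent against (Passive, Moderate): payoffs 7, 3 → best response Passive.
Entrant against (Passive, Aggressive): payoffs -6, -2, 3 → best response Passive.
Entrant against (Passive, Moderate): payoffs -3, -8, -9 → best response Aggressive.
Entrant against (Accommodate, Aggressive): payoffs 4, -1, -4 → best response Aggressive.
Entrant against (Accommodate, Moderate): payoffs -2, -1, 8 → best response Passive.
Second Entrant against (Passive, Aggressive): payoffs -4, 5 → best response Moderate.
Second Entrant against (Passive, Moderate): payoffs -2, -5 → best response Aggressive.
Second Entrant against (Passive, Passive): payoffs -6, 5 → best response Moderate.
Second Entrant against (Accommodate, Aggressive): payoffs 0, -7 → best response Aggressive.
Second Entrant against (Accommodate, Moderate): payoffs -3, -7 → best response Aggressive.
Second Entrant against (Accommodate, Passive): payoffs 1, -7 → best response Aggressive.
Mutual best responses: (Passive, Aggressive, Moderate).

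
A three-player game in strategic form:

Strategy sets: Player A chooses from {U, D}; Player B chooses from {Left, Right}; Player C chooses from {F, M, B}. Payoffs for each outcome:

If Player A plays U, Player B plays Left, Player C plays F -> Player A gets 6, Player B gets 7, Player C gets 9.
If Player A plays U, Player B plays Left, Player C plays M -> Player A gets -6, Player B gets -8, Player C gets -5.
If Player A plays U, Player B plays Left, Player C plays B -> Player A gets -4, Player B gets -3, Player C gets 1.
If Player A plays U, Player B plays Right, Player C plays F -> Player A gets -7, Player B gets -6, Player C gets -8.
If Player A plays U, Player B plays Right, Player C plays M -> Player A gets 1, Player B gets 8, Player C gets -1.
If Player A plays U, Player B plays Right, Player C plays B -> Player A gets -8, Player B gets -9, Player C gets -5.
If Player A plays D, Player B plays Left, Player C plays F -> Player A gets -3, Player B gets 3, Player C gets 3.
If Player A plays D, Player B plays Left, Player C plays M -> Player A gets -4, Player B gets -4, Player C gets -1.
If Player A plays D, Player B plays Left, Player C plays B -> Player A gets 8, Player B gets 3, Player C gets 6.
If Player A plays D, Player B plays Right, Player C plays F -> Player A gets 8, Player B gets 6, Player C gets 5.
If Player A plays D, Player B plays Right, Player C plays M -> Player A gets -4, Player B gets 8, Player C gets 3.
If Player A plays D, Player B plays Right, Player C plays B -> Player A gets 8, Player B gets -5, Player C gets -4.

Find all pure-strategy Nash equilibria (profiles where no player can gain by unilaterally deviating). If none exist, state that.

Player A against (Left, F): payoffs 6, -3 → best response U.
Player A against (Left, M): payoffs -6, -4 → best response D.
Player A against (Left, B): payoffs -4, 8 → best response D.
Player A against (Right, F): payoffs -7, 8 → best response D.
Player A against (Right, M): payoffs 1, -4 → best response U.
Player A against (Right, B): payoffs -8, 8 → best response D.
Player B against (U, F): payoffs 7, -6 → best response Left.
Player B against (U, M): payoffs -8, 8 → best response Right.
Player B against (U, B): payoffs -3, -9 → best response Left.
Player B against (D, F): payoffs 3, 6 → best response Right.
Player B against (D, M): payoffs -4, 8 → best response Right.
Player B against (D, B): payoffs 3, -5 → best response Left.
Player C against (U, Left): payoffs 9, -5, 1 → best response F.
Player C against (U, Right): payoffs -8, -1, -5 → best response M.
Player C against (D, Left): payoffs 3, -1, 6 → best response B.
Player C against (D, Right): payoffs 5, 3, -4 → best response F.
Mutual best responses: (U, Left, F); (U, Right, M); (D, Left, B); (D, Right, F).

(U, Left, F), (U, Right, M), (D, Left, B), (D, Right, F)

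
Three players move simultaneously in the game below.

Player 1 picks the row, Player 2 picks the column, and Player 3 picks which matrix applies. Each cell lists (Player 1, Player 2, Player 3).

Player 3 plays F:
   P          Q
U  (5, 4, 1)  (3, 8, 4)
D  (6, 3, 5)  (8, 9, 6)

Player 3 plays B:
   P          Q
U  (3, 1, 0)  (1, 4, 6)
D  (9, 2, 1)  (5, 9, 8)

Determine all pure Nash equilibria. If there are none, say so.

Mark each player's best response to every combination of opponents' strategies; a profile where every player is best-responding is a pure Nash equilibrium.
Player 1 against (P, F): payoffs 5, 6 → best response D.
Player 1 against (P, B): payoffs 3, 9 → best response D.
Player 1 against (Q, F): payoffs 3, 8 → best response D.
Player 1 against (Q, B): payoffs 1, 5 → best response D.
Player 2 against (U, F): payoffs 4, 8 → best response Q.
Player 2 against (U, B): payoffs 1, 4 → best response Q.
Player 2 against (D, F): payoffs 3, 9 → best response Q.
Player 2 against (D, B): payoffs 2, 9 → best response Q.
Player 3 against (U, P): payoffs 1, 0 → best response F.
Player 3 against (U, Q): payoffs 4, 6 → best response B.
Player 3 against (D, P): payoffs 5, 1 → best response F.
Player 3 against (D, Q): payoffs 6, 8 → best response B.
Mutual best responses: (D, Q, B).

(D, Q, B)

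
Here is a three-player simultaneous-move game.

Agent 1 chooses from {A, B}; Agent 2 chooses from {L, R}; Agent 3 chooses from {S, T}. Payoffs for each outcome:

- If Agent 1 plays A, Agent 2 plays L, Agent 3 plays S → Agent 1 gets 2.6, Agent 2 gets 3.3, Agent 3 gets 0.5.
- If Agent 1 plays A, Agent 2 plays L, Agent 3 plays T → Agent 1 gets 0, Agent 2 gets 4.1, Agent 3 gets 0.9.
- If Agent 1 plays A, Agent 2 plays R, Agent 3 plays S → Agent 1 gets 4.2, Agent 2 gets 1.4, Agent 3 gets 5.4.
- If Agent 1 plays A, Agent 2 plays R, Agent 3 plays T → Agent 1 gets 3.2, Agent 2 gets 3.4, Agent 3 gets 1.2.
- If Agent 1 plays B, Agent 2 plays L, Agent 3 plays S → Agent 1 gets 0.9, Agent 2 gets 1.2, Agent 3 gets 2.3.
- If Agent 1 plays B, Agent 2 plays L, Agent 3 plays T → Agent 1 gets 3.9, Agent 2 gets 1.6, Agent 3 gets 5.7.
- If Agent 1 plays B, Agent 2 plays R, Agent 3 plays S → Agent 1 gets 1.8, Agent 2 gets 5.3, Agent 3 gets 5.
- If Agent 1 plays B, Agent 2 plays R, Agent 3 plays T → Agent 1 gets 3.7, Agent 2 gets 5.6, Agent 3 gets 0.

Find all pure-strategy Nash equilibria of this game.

(A, L, S): Agent 3 can switch to T (0.5 → 0.9). Not NE.
(A, L, T): Agent 1 can switch to B (0 → 3.9). Not NE.
(A, R, S): Agent 2 can switch to L (1.4 → 3.3). Not NE.
(A, R, T): Agent 1 can switch to B (3.2 → 3.7). Not NE.
(B, L, S): Agent 1 can switch to A (0.9 → 2.6). Not NE.
(B, L, T): Agent 2 can switch to R (1.6 → 5.6). Not NE.
(B, R, S): Agent 1 can switch to A (1.8 → 4.2). Not NE.
(B, R, T): Agent 3 can switch to S (0 → 5). Not NE.

No pure-strategy Nash equilibrium.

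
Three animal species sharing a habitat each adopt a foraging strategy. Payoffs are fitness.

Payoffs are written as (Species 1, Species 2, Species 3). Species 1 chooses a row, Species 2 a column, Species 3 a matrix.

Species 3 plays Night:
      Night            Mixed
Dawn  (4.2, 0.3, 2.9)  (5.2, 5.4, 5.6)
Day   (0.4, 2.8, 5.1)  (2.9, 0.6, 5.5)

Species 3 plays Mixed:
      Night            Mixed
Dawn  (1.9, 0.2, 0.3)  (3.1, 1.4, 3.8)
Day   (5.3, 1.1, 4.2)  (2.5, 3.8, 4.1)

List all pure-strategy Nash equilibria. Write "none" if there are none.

The unique pure-strategy Nash equilibrium is (Dawn, Mixed, Night).

Species 1 against (Night, Night): payoffs 4.2, 0.4 → best response Dawn.
Species 1 against (Night, Mixed): payoffs 1.9, 5.3 → best response Day.
Species 1 against (Mixed, Night): payoffs 5.2, 2.9 → best response Dawn.
Species 1 against (Mixed, Mixed): payoffs 3.1, 2.5 → best response Dawn.
Species 2 against (Dawn, Night): payoffs 0.3, 5.4 → best response Mixed.
Species 2 against (Dawn, Mixed): payoffs 0.2, 1.4 → best response Mixed.
Species 2 against (Day, Night): payoffs 2.8, 0.6 → best response Night.
Species 2 against (Day, Mixed): payoffs 1.1, 3.8 → best response Mixed.
Species 3 against (Dawn, Night): payoffs 2.9, 0.3 → best response Night.
Species 3 against (Dawn, Mixed): payoffs 5.6, 3.8 → best response Night.
Species 3 against (Day, Night): payoffs 5.1, 4.2 → best response Night.
Species 3 against (Day, Mixed): payoffs 5.5, 4.1 → best response Night.
Mutual best responses: (Dawn, Mixed, Night).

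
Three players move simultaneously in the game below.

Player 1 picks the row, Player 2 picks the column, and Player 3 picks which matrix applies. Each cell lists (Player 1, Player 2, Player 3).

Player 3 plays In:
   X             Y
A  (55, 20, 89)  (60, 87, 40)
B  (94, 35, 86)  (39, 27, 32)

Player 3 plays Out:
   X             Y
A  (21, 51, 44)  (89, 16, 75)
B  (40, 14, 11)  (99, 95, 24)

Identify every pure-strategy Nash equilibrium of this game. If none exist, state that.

The unique pure-strategy Nash equilibrium is (B, X, In).

(A, X, In): Player 1 can switch to B (55 → 94). Not NE.
(A, X, Out): Player 1 can switch to B (21 → 40). Not NE.
(A, Y, In): Player 3 can switch to Out (40 → 75). Not NE.
(A, Y, Out): Player 1 can switch to B (89 → 99). Not NE.
(B, X, In): Player 1 gets 94, best alternative 55; Player 2 gets 35, best alternative 27; Player 3 gets 86, best alternative 11. No profitable deviation — NE.
(B, X, Out): Player 2 can switch to Y (14 → 95). Not NE.
(B, Y, In): Player 1 can switch to A (39 → 60). Not NE.
(The remaining 1 profile has a profitable deviation by the same check.)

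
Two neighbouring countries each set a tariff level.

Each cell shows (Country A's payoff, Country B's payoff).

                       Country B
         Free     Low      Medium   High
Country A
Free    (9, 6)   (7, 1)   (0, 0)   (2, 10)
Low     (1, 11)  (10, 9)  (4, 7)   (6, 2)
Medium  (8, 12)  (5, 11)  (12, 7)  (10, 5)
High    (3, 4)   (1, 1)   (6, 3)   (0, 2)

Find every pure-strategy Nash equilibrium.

Country A against Free: payoffs 9, 1, 8, 3 → best response Free.
Country A against Low: payoffs 7, 10, 5, 1 → best response Low.
Country A against Medium: payoffs 0, 4, 12, 6 → best response Medium.
Country A against High: payoffs 2, 6, 10, 0 → best response Medium.
Country B against Free: payoffs 6, 1, 0, 10 → best response High.
Country B against Low: payoffs 11, 9, 7, 2 → best response Free.
Country B against Medium: payoffs 12, 11, 7, 5 → best response Free.
Country B against High: payoffs 4, 1, 3, 2 → best response Free.
No profile is a mutual best response for all players.

This game has no pure Nash equilibrium.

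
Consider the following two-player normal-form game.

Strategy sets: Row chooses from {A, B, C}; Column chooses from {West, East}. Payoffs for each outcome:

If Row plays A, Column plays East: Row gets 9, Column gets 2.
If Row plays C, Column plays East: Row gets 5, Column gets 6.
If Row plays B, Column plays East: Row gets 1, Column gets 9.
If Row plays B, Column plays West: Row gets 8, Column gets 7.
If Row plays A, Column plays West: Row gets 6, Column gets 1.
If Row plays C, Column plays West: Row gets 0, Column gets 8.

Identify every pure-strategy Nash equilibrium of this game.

Pure NE: (A, East)

Row against West: payoffs 6, 8, 0 → best response B.
Row against East: payoffs 9, 1, 5 → best response A.
Column against A: payoffs 1, 2 → best response East.
Column against B: payoffs 7, 9 → best response East.
Column against C: payoffs 8, 6 → best response West.
Mutual best responses: (A, East).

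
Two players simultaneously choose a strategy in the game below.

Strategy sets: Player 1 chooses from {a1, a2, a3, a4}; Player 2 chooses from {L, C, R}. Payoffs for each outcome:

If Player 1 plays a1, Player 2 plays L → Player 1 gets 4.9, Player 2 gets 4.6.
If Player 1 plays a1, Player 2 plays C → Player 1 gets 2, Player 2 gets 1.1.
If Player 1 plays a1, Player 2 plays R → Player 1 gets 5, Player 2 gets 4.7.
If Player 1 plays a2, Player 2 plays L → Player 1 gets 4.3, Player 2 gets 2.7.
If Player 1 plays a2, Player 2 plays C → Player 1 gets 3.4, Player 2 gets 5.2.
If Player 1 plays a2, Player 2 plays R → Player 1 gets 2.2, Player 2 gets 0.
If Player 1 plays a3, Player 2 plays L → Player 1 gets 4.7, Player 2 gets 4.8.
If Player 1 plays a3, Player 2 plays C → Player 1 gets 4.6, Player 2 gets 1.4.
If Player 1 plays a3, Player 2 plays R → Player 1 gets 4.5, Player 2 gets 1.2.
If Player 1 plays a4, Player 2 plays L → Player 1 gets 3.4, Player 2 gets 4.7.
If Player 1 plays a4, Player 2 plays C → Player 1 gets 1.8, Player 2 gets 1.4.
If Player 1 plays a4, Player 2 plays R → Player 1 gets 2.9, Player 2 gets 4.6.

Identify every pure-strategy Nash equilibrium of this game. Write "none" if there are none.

(a1, R)

Mark each player's best response to every combination of opponents' strategies; a profile where every player is best-responding is a pure Nash equilibrium.
Player 1 against L: payoffs 4.9, 4.3, 4.7, 3.4 → best response a1.
Player 1 against C: payoffs 2, 3.4, 4.6, 1.8 → best response a3.
Player 1 against R: payoffs 5, 2.2, 4.5, 2.9 → best response a1.
Player 2 against a1: payoffs 4.6, 1.1, 4.7 → best response R.
Player 2 against a2: payoffs 2.7, 5.2, 0 → best response C.
Player 2 against a3: payoffs 4.8, 1.4, 1.2 → best response L.
Player 2 against a4: payoffs 4.7, 1.4, 4.6 → best response L.
Mutual best responses: (a1, R).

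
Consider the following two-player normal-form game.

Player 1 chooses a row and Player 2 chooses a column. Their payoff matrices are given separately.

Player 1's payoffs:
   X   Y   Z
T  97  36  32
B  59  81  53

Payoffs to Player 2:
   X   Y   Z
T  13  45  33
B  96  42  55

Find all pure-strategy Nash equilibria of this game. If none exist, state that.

This game has no pure Nash equilibrium.

(T, X): Player 2 can switch to Y (13 → 45). Not NE.
(T, Y): Player 1 can switch to B (36 → 81). Not NE.
(T, Z): Player 1 can switch to B (32 → 53). Not NE.
(B, X): Player 1 can switch to T (59 → 97). Not NE.
(B, Y): Player 2 can switch to X (42 → 96). Not NE.
(B, Z): Player 2 can switch to X (55 → 96). Not NE.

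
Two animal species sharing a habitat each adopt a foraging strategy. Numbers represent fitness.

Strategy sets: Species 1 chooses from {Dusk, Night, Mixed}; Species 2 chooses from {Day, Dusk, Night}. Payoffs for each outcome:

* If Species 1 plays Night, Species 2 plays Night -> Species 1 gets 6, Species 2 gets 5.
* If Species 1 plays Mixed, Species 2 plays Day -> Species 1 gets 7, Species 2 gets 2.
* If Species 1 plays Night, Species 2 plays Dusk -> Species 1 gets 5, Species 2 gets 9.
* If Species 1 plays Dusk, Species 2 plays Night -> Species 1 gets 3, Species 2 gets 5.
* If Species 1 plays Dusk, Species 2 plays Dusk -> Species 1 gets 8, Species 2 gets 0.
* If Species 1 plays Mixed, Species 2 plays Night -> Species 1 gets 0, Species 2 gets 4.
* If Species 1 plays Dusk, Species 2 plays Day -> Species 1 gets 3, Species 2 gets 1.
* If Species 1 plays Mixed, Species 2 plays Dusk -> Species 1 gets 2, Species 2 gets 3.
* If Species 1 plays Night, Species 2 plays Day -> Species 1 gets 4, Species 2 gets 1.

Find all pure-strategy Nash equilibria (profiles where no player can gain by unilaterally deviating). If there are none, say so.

There is no pure-strategy Nash equilibrium.

For each player, find the best response to each opponent profile; mutual best responses are the pure NE.
Species 1 against Day: payoffs 3, 4, 7 → best response Mixed.
Species 1 against Dusk: payoffs 8, 5, 2 → best response Dusk.
Species 1 against Night: payoffs 3, 6, 0 → best response Night.
Species 2 against Dusk: payoffs 1, 0, 5 → best response Night.
Species 2 against Night: payoffs 1, 9, 5 → best response Dusk.
Species 2 against Mixed: payoffs 2, 3, 4 → best response Night.
No profile is a mutual best response for all players.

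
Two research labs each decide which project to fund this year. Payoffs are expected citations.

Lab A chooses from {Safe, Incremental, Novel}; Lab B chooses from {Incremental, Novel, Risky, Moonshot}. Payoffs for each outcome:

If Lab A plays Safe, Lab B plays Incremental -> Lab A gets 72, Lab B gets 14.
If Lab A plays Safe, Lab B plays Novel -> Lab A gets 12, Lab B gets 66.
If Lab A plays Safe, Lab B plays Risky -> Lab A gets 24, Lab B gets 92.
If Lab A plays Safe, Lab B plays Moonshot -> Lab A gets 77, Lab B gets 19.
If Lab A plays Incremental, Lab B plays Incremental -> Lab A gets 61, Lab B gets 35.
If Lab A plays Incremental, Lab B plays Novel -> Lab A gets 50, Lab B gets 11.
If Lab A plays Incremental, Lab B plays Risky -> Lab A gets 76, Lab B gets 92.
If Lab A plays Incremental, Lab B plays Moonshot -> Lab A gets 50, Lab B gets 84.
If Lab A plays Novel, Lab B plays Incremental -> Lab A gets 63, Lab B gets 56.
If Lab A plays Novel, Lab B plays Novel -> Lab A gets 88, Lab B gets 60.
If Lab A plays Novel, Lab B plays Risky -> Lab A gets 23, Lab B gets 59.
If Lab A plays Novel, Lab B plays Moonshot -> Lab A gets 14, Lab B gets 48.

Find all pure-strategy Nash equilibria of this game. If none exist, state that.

Pure-strategy Nash equilibria: (Incremental, Risky); (Novel, Novel)

For each player, find the best response to each opponent profile; mutual best responses are the pure NE.
Lab A against Incremental: payoffs 72, 61, 63 → best response Safe.
Lab A against Novel: payoffs 12, 50, 88 → best response Novel.
Lab A against Risky: payoffs 24, 76, 23 → best response Incremental.
Lab A against Moonshot: payoffs 77, 50, 14 → best response Safe.
Lab B against Safe: payoffs 14, 66, 92, 19 → best response Risky.
Lab B against Incremental: payoffs 35, 11, 92, 84 → best response Risky.
Lab B against Novel: payoffs 56, 60, 59, 48 → best response Novel.
Mutual best responses: (Incremental, Risky); (Novel, Novel).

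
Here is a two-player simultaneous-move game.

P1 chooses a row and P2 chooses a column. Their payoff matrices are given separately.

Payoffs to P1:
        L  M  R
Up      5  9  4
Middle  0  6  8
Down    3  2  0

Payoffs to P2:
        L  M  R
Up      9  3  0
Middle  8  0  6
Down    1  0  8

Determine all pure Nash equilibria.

Pure NE: (Up, L)

P1 against L: payoffs 5, 0, 3 → best response Up.
P1 against M: payoffs 9, 6, 2 → best response Up.
P1 against R: payoffs 4, 8, 0 → best response Middle.
P2 against Up: payoffs 9, 3, 0 → best response L.
P2 against Middle: payoffs 8, 0, 6 → best response L.
P2 against Down: payoffs 1, 0, 8 → best response R.
Mutual best responses: (Up, L).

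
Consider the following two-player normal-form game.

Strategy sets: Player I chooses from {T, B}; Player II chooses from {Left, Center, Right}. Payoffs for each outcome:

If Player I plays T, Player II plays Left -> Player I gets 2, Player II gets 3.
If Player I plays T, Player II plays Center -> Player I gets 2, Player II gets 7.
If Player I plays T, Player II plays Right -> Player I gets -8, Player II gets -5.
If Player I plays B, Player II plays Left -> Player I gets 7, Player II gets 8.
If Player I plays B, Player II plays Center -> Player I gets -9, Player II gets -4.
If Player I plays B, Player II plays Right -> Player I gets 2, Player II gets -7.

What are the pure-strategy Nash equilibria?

(T, Left): Player I can switch to B (2 → 7). Not NE.
(T, Center): Player I gets 2, best alternative -9; Player II gets 7, best alternative 3. No profitable deviation — NE.
(T, Right): Player I can switch to B (-8 → 2). Not NE.
(B, Left): Player I gets 7, best alternative 2; Player II gets 8, best alternative -4. No profitable deviation — NE.
(B, Center): Player I can switch to T (-9 → 2). Not NE.
(B, Right): Player II can switch to Left (-7 → 8). Not NE.

Pure-strategy Nash equilibria: (T, Center) and (B, Left)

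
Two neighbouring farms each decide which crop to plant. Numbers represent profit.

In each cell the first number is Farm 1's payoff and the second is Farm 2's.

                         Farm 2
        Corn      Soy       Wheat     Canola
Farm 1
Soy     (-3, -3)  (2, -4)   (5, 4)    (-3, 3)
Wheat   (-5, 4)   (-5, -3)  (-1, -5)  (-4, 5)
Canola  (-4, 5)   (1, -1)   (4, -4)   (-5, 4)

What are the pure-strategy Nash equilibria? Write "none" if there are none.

Farm 1 against Corn: payoffs -3, -5, -4 → best response Soy.
Farm 1 against Soy: payoffs 2, -5, 1 → best response Soy.
Farm 1 against Wheat: payoffs 5, -1, 4 → best response Soy.
Farm 1 against Canola: payoffs -3, -4, -5 → best response Soy.
Farm 2 against Soy: payoffs -3, -4, 4, 3 → best response Wheat.
Farm 2 against Wheat: payoffs 4, -3, -5, 5 → best response Canola.
Farm 2 against Canola: payoffs 5, -1, -4, 4 → best response Corn.
Mutual best responses: (Soy, Wheat).

(Soy, Wheat)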